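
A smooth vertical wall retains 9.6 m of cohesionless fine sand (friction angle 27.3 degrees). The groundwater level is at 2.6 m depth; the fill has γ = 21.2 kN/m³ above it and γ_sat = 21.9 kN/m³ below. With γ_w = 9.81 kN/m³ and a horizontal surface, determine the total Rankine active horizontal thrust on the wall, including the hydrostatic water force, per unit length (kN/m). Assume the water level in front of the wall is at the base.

K_a = tan²(45° − φ/2) = 0.3711.
γ' = 21.9 − 9.81 = 12.09 kN/m³. Depth below WT = 7.0 m.
σ'_h at WT = K_a γ d_w = 20.46 kPa; at base = 20.46 + K_a γ' × 7.0 = 51.87 kPa.
P₁ (0–2.6 m) = ½×20.46×2.6 = 26.59. P₂ (2.6–9.6 m) = ½(20.46+51.87)×7.0 = 253.1.
P_w = ½ γ_w h₂² = 0.5×9.81×7.0² = 240.3. Total = 26.59+253.1+240.3 = 520.1 kN/m.

520 kN/m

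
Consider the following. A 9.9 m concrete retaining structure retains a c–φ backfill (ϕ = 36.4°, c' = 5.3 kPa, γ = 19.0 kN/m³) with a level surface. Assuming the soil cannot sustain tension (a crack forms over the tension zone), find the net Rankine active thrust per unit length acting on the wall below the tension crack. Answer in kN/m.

K_a = 0.2552; √K_a = 0.5051.
Tension-crack depth z_c = 2c/(γ√K_a) = 2×5.3/(19.0×0.5051) = 1.104 m.
σ_a at base = K_a γ H − 2c√K_a = 0.2552×19.0×9.9 − 2×5.3×0.5051 = 42.64 kPa.
P_a = ½ × 42.64 × (H − z_c) = 0.5×42.64×8.796 = 187.5 kN/m.

188 kN/m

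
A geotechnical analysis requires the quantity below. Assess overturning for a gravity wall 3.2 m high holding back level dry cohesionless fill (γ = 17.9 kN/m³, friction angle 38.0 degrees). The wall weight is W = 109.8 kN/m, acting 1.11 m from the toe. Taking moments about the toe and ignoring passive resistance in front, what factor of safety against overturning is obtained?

K_a = tan²(45° − 38.0°/2) = 0.2379.
P_a = ½K_aγH² = 0.5×0.2379×17.9×3.2² = 21.80 kN/m, acting at H/3 = 1.067 m above the base.
Overturning moment M_o = P_a × H/3 = 21.80 × 1.067 = 23.25.
Resisting moment M_r = W × 1.11 = 109.8 × 1.11 = 121.9.
FS_overturning = M_r/M_o = 121.9/23.25 = 5.241.

5.24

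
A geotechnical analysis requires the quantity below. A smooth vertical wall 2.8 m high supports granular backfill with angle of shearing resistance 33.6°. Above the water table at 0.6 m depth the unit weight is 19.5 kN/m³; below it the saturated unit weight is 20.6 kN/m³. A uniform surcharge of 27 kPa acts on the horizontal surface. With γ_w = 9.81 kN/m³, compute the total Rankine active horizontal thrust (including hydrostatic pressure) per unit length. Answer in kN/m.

61.4 kN/m

K_a = tan²(45° − φ/2) = 0.2875.
γ' = 20.6 − 9.81 = 10.79 kN/m³. h₂ = H − d_w = 2.2 m.
σ'_h: at surface K_a·q = 7.763; at WT K_a(q+γd_w) = 11.13; at base K_a(q+γd_w+γ'h₂) = 17.95 kPa.
P₁ = ½(7.763+11.13)×0.6 = 5.667; P₂ = ½(11.13+17.95)×2.2 = 31.99; P_w = ½γ_w h₂² = 23.74.
Total = 5.667+31.99+23.74 = 61.39 kN/m.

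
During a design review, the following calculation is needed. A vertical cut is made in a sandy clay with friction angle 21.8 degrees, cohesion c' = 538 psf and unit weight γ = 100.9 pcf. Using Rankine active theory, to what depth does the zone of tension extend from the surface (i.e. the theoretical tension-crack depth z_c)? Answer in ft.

K_a = tan²(45° − 21.8°/2) = 0.4584; √K_a = 0.6771.
The active pressure is zero where K_a γ z = 2c√K_a, so z_c = 2c/(γ√K_a) = 2×538/(100.9×0.6771) = 15.75 ft.

15.8 ft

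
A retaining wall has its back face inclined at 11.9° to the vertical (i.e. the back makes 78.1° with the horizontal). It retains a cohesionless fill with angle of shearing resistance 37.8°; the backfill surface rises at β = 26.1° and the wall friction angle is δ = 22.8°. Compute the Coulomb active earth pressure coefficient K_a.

K_a = sin²(α+φ) / [sin²α · sin(α−δ) · (1 + √{sin(φ+δ)sin(φ−β) / (sin(α−δ)sin(α+β))})²].
With α = 78.1°, φ = 37.8°, δ = 22.8°, β = 26.1°: K_a = 0.4752.

0.475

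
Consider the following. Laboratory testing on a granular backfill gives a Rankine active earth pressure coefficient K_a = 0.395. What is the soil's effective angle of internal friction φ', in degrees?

K_a = tan²(45° − φ/2) ⇒ 45° − φ/2 = arctan(√0.395) = 32.15°.
φ = 2(45° − 32.15°) = 25.70°.

25.7°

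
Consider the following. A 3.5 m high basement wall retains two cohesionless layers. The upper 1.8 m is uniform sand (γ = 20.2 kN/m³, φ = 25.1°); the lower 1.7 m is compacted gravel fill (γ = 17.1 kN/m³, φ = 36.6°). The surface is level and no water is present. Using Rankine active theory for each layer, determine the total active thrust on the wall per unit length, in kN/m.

35.1 kN/m

K_a1 = tan²(45°−25.1°/2) = 0.4043; K_a2 = tan²(45°−36.6°/2) = 0.2530.
Layer 1: σ at base = K_a1 γ₁ h₁ = 14.70 kPa; P₁ = ½×14.70×1.8 = 13.23.
Layer 2: σ_v at top = γ₁h₁ = 36.36; σ_h top = K_a2×36.36 = 9.197; σ_h base = K_a2×(36.36+17.1×1.7) = 16.55.
P₂ = ½(9.197+16.55)×1.7 = 21.89. Total P_a = 13.23+21.89 = 35.12 kN/m.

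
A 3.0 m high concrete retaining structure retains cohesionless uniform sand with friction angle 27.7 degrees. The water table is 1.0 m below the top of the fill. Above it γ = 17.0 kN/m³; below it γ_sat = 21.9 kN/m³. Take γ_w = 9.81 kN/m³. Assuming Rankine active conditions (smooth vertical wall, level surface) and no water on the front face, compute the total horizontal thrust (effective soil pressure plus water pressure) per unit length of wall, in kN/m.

K_a = tan²(45° − φ/2) = 0.3653.
γ' = 21.9 − 9.81 = 12.09 kN/m³. Depth below WT = 2.0 m.
σ'_h at WT = K_a γ d_w = 6.211 kPa; at base = 6.211 + K_a γ' × 2.0 = 15.04 kPa.
P₁ (0–1.0 m) = ½×6.211×1.0 = 3.105. P₂ (1.0–3.0 m) = ½(6.211+15.04)×2.0 = 21.26.
P_w = ½ γ_w h₂² = 0.5×9.81×2.0² = 19.62. Total = 3.105+21.26+19.62 = 43.98 kN/m.

44.0 kN/m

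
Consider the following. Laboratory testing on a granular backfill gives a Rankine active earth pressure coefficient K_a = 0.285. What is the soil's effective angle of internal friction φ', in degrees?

K_a = tan²(45° − φ/2) ⇒ 45° − φ/2 = arctan(√0.285) = 28.10°.
φ = 2(45° − 28.10°) = 33.81°.

33.8°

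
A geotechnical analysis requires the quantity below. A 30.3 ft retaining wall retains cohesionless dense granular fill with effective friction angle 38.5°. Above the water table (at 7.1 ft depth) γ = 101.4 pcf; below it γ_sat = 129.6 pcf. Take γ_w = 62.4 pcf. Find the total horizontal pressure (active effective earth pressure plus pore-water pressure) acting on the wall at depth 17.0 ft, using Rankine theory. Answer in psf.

K_a = (1 − sin φ)/(1 + sin φ) = 0.2327.
γ' = 129.6 − 62.4 = 67.20 pcf.
Effective vertical stress at 17.0 ft: σ'_v = 101.4×7.1 + 67.20×9.90 = 1385 psf.
σ'_h = K_a σ'_v = 0.2327 × 1385 = 322.3 psf; u = γ_w × 9.90 = 617.8 psf.
Total σ_h = 322.3 + 617.8 = 940.0 psf.

940 psf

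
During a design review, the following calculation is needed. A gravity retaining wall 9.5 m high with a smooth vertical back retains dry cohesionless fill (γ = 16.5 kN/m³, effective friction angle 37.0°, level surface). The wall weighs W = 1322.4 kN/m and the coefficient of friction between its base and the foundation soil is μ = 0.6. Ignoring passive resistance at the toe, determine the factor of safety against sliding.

4.29

K_a = tan²(45° − 37.0°/2) = 0.2486.
P_a = ½K_aγH² = 0.5×0.2486×16.5×9.5² = 185.1 kN/m, acting at H/3 = 3.167 m above the base.
FS_sliding = μW / P_a = 0.6×1322.4 / 185.1 = 4.287.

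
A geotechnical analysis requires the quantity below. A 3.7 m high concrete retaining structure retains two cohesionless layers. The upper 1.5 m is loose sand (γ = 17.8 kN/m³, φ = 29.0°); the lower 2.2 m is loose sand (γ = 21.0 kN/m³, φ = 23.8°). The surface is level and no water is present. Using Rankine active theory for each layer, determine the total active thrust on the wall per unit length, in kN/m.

K_a1 = tan²(45°−29.0°/2) = 0.3470; K_a2 = tan²(45°−23.8°/2) = 0.4250.
Layer 1: σ at base = K_a1 γ₁ h₁ = 9.264 kPa; P₁ = ½×9.264×1.5 = 6.948.
Layer 2: σ_v at top = γ₁h₁ = 26.70; σ_h top = K_a2×26.70 = 11.35; σ_h base = K_a2×(26.70+21.0×2.2) = 30.98.
P₂ = ½(11.35+30.98)×2.2 = 46.56. Total P_a = 6.948+46.56 = 53.51 kN/m.

53.5 kN/m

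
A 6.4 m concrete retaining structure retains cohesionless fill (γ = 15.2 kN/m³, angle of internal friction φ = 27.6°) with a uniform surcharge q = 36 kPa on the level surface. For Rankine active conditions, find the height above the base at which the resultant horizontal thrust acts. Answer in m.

K_a = 0.3668.
Triangular part P₁ = ½K_aγH² = 114.2 at H/3 = 2.133 m; rectangular part P₂ = K_a q H = 84.51 at H/2 = 3.200 m.
ȳ = (P₁·2.133 + P₂·3.200)/(P₁+P₂) = 2.587 m.

2.59 m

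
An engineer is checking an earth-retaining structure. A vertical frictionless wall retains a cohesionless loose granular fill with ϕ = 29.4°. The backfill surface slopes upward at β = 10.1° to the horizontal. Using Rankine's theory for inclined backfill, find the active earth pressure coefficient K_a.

0.359

K_a = cos β · (cos β − √(cos²β − cos²φ)) / (cos β + √(cos²β − cos²φ)).
cos β = 0.9845, cos φ = 0.8712, √(cos²β − cos²φ) = 0.4585.
K_a = 0.9845 × (0.9845 − 0.4585)/(0.9845 + 0.4585) = 0.3589.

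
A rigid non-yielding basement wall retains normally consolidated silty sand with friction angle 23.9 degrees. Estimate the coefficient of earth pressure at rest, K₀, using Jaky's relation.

0.595

K₀ = 1 − sin φ' = 1 − sin 23.9° = 0.5949.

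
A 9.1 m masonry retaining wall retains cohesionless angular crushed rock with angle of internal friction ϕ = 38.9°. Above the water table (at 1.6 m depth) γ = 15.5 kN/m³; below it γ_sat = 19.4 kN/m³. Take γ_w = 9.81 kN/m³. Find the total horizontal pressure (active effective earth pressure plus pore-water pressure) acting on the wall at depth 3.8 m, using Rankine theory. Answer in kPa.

K_a = (1 − sin φ)/(1 + sin φ) = 0.2285.
γ' = 19.4 − 9.81 = 9.590 kN/m³.
Effective vertical stress at 3.8 m: σ'_v = 15.5×1.6 + 9.590×2.20 = 45.90 kPa.
σ'_h = K_a σ'_v = 0.2285 × 45.90 = 10.49 kPa; u = γ_w × 2.20 = 21.58 kPa.
Total σ_h = 10.49 + 21.58 = 32.07 kPa.

32.1 kPa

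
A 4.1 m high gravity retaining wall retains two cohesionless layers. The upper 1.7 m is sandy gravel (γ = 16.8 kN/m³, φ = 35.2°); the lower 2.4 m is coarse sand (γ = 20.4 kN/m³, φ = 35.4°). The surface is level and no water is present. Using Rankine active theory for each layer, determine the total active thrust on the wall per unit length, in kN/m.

40.4 kN/m

K_a1 = tan²(45°−35.2°/2) = 0.2687; K_a2 = tan²(45°−35.4°/2) = 0.2664.
Layer 1: σ at base = K_a1 γ₁ h₁ = 7.674 kPa; P₁ = ½×7.674×1.7 = 6.523.
Layer 2: σ_v at top = γ₁h₁ = 28.56; σ_h top = K_a2×28.56 = 7.608; σ_h base = K_a2×(28.56+20.4×2.4) = 20.65.
P₂ = ½(7.608+20.65)×2.4 = 33.91. Total P_a = 6.523+33.91 = 40.43 kN/m.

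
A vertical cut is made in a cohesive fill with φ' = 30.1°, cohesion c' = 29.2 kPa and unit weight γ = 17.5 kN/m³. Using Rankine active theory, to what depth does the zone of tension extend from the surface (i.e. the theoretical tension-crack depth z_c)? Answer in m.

K_a = tan²(45° − 30.1°/2) = 0.3320; √K_a = 0.5762.
The active pressure is zero where K_a γ z = 2c√K_a, so z_c = 2c/(γ√K_a) = 2×29.2/(17.5×0.5762) = 5.792 m.

5.79 m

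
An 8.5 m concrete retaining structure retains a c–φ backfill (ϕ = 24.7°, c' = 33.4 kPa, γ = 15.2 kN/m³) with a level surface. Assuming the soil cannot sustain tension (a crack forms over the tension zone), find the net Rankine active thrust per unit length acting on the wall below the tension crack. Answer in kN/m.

8.41 kN/m

K_a = 0.4106; √K_a = 0.6408.
Tension-crack depth z_c = 2c/(γ√K_a) = 2×33.4/(15.2×0.6408) = 6.859 m.
σ_a at base = K_a γ H − 2c√K_a = 0.4106×15.2×8.5 − 2×33.4×0.6408 = 10.24 kPa.
P_a = ½ × 10.24 × (H − z_c) = 0.5×10.24×1.641 = 8.406 kN/m.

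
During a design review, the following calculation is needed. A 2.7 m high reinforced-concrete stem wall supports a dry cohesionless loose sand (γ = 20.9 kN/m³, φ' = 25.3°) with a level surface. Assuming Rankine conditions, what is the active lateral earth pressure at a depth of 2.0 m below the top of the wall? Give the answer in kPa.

K_a = (1 − sin φ)/(1 + sin φ) = 0.4012.
σ_h = K_a γ z = 0.4012 × 20.9 × 2.0 = 16.77 kPa.

16.8 kPa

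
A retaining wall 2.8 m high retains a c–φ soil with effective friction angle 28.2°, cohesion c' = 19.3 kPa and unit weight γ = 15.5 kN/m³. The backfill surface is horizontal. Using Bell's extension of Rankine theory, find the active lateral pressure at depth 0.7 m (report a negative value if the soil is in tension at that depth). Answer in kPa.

-19.2 kPa

K_a = (1 − sin φ)/(1 + sin φ) = 0.3582.
σ_a = K_a γ z − 2c√K_a = 0.3582×15.5×0.7 − 2×19.3×0.5985 = -19.22 kPa.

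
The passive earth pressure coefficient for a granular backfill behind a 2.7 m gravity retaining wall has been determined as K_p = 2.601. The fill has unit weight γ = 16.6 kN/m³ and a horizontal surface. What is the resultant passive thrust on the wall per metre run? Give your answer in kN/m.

157 kN/m

P = ½ K_p γ H² = 0.5 × 2.601 × 16.6 × 2.7² = 157.4 kN/m.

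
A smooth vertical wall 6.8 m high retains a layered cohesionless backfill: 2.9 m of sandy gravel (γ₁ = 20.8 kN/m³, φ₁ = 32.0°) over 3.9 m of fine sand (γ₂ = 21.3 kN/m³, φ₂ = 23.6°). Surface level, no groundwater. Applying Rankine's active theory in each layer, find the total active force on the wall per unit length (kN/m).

K_a1 = tan²(45°−32.0°/2) = 0.3073; K_a2 = tan²(45°−23.6°/2) = 0.4282.
Layer 1: σ at base = K_a1 γ₁ h₁ = 18.53 kPa; P₁ = ½×18.53×2.9 = 26.87.
Layer 2: σ_v at top = γ₁h₁ = 60.32; σ_h top = K_a2×60.32 = 25.83; σ_h base = K_a2×(60.32+21.3×3.9) = 61.40.
P₂ = ½(25.83+61.40)×3.9 = 170.1. Total P_a = 26.87+170.1 = 197.0 kN/m.

197 kN/m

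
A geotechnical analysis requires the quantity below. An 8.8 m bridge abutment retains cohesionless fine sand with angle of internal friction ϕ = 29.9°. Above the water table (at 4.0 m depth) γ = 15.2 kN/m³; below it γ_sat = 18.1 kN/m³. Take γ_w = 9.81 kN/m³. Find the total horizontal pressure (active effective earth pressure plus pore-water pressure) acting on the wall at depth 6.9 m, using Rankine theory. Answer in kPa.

K_a = (1 − sin φ)/(1 + sin φ) = 0.3347.
γ' = 18.1 − 9.81 = 8.290 kN/m³.
Effective vertical stress at 6.9 m: σ'_v = 15.2×4.0 + 8.290×2.90 = 84.84 kPa.
σ'_h = K_a σ'_v = 0.3347 × 84.84 = 28.39 kPa; u = γ_w × 2.90 = 28.45 kPa.
Total σ_h = 28.39 + 28.45 = 56.84 kPa.

56.8 kPa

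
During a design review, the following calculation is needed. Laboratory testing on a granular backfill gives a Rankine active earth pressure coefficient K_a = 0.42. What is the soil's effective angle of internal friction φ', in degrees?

24.1°

K_a = tan²(45° − φ/2) ⇒ 45° − φ/2 = arctan(√0.42) = 32.95°.
φ = 2(45° − 32.95°) = 24.11°.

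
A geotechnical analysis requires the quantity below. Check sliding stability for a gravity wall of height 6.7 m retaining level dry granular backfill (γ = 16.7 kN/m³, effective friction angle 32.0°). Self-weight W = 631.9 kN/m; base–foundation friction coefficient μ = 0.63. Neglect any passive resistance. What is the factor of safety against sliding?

3.46

K_a = tan²(45° − 32.0°/2) = 0.3073.
P_a = ½K_aγH² = 0.5×0.3073×16.7×6.7² = 115.2 kN/m, acting at H/3 = 2.233 m above the base.
FS_sliding = μW / P_a = 0.63×631.9 / 115.2 = 3.457.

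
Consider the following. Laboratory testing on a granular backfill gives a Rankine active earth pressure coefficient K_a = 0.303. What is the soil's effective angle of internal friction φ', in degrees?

K_a = tan²(45° − φ/2) ⇒ 45° − φ/2 = arctan(√0.303) = 28.83°.
φ = 2(45° − 28.83°) = 32.34°.

32.3°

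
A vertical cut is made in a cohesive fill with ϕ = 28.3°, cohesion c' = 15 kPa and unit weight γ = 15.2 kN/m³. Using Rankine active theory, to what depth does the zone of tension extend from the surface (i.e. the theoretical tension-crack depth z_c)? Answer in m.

3.30 m

K_a = tan²(45° − 28.3°/2) = 0.3568; √K_a = 0.5973.
The active pressure is zero where K_a γ z = 2c√K_a, so z_c = 2c/(γ√K_a) = 2×15/(15.2×0.5973) = 3.304 m.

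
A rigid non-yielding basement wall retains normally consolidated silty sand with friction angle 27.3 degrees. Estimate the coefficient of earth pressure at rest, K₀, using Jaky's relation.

K₀ = 1 − sin φ' = 1 − sin 27.3° = 0.5414.

0.541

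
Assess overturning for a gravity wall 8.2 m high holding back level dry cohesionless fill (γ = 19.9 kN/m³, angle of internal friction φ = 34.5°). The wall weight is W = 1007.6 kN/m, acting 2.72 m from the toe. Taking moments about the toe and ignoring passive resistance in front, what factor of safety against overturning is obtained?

K_a = tan²(45° − 34.5°/2) = 0.2768.
P_a = ½K_aγH² = 0.5×0.2768×19.9×8.2² = 185.2 kN/m, acting at H/3 = 2.733 m above the base.
Overturning moment M_o = P_a × H/3 = 185.2 × 2.733 = 506.2.
Resisting moment M_r = W × 2.72 = 1007.6 × 2.72 = 2741.
FS_overturning = M_r/M_o = 2741/506.2 = 5.414.

5.41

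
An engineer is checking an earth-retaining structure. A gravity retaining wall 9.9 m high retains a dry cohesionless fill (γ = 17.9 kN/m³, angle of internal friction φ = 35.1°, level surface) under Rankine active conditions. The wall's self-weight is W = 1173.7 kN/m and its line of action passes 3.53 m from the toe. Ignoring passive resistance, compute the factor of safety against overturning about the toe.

5.30

K_a = tan²(45° − 35.1°/2) = 0.2698.
P_a = ½K_aγH² = 0.5×0.2698×17.9×9.9² = 236.7 kN/m, acting at H/3 = 3.300 m above the base.
Overturning moment M_o = P_a × H/3 = 236.7 × 3.300 = 781.1.
Resisting moment M_r = W × 3.53 = 1173.7 × 3.53 = 4143.
FS_overturning = M_r/M_o = 4143/781.1 = 5.304.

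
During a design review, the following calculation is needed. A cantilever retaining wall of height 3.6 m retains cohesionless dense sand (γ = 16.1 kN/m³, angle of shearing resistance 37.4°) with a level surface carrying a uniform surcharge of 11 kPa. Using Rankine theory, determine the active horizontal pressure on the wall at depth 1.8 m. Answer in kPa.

K_a = (1 − sin φ)/(1 + sin φ) = 0.2443.
σ_v = γz + q = 16.1 × 1.8 + 11 = 39.98 kPa.
σ_h = K_a σ_v = 0.2443 × 39.98 = 9.766 kPa.

9.77 kPa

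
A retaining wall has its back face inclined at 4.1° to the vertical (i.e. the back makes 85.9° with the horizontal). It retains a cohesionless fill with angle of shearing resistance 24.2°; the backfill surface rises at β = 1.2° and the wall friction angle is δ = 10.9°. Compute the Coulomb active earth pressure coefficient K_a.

0.417

K_a = sin²(α+φ) / [sin²α · sin(α−δ) · (1 + √{sin(φ+δ)sin(φ−β) / (sin(α−δ)sin(α+β))})²].
With α = 85.9°, φ = 24.2°, δ = 10.9°, β = 1.2°: K_a = 0.4175.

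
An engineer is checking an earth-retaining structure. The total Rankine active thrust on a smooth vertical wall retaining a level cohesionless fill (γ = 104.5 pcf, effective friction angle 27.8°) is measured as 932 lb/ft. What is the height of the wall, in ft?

K_a = 0.3639. P_a = ½ K_a γ H² ⇒ H = √(2P_a/(K_a γ)).
H = √(2×932/(0.3639×104.5)) = 7.001 ft.

7.00 ft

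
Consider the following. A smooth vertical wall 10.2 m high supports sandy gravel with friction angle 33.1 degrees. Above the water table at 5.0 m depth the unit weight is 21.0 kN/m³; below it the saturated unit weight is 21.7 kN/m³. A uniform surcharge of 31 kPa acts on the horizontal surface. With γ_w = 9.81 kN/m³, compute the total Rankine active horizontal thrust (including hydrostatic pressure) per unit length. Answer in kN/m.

K_a = tan²(45° − φ/2) = 0.2936.
γ' = 21.7 − 9.81 = 11.89 kN/m³. h₂ = H − d_w = 5.2 m.
σ'_h: at surface K_a·q = 9.101; at WT K_a(q+γd_w) = 39.93; at base K_a(q+γd_w+γ'h₂) = 58.08 kPa.
P₁ = ½(9.101+39.93)×5.0 = 122.6; P₂ = ½(39.93+58.08)×5.2 = 254.8; P_w = ½γ_w h₂² = 132.6.
Total = 122.6+254.8+132.6 = 510.0 kN/m.

510 kN/m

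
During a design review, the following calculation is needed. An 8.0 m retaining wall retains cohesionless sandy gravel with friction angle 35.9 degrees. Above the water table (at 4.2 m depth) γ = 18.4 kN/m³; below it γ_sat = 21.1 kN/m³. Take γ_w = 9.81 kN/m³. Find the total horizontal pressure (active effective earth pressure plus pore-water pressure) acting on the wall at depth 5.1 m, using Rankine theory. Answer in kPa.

31.6 kPa

K_a = (1 − sin φ)/(1 + sin φ) = 0.2607.
γ' = 21.1 − 9.81 = 11.29 kN/m³.
Effective vertical stress at 5.1 m: σ'_v = 18.4×4.2 + 11.29×0.900 = 87.44 kPa.
σ'_h = K_a σ'_v = 0.2607 × 87.44 = 22.80 kPa; u = γ_w × 0.900 = 8.829 kPa.
Total σ_h = 22.80 + 8.829 = 31.63 kPa.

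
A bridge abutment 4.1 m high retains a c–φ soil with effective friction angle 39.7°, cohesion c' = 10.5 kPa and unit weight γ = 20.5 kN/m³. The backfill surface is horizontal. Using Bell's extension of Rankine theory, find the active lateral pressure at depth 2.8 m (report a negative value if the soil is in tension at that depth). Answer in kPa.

K_a = (1 − sin φ)/(1 + sin φ) = 0.2204.
σ_a = K_a γ z − 2c√K_a = 0.2204×20.5×2.8 − 2×10.5×0.4695 = 2.793 kPa.

2.79 kPa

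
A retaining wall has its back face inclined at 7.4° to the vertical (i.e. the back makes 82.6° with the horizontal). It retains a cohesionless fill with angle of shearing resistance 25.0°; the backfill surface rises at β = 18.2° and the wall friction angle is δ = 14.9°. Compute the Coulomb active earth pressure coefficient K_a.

0.601

K_a = sin²(α+φ) / [sin²α · sin(α−δ) · (1 + √{sin(φ+δ)sin(φ−β) / (sin(α−δ)sin(α+β))})²].
With α = 82.6°, φ = 25.0°, δ = 14.9°, β = 18.2°: K_a = 0.6009.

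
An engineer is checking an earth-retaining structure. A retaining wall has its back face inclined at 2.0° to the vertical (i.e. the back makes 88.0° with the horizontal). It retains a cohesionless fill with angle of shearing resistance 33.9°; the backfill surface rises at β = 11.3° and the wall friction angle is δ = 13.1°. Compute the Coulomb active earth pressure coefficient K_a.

0.314

K_a = sin²(α+φ) / [sin²α · sin(α−δ) · (1 + √{sin(φ+δ)sin(φ−β) / (sin(α−δ)sin(α+β))})²].
With α = 88.0°, φ = 33.9°, δ = 13.1°, β = 11.3°: K_a = 0.3139.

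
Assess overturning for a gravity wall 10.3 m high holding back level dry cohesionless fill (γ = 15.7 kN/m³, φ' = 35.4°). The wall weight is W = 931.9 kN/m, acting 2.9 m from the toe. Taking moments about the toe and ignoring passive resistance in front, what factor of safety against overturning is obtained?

K_a = tan²(45° − 35.4°/2) = 0.2664.
P_a = ½K_aγH² = 0.5×0.2664×15.7×10.3² = 221.9 kN/m, acting at H/3 = 3.433 m above the base.
Overturning moment M_o = P_a × H/3 = 221.9 × 3.433 = 761.7.
Resisting moment M_r = W × 2.9 = 931.9 × 2.9 = 2703.
FS_overturning = M_r/M_o = 2703/761.7 = 3.548.

3.55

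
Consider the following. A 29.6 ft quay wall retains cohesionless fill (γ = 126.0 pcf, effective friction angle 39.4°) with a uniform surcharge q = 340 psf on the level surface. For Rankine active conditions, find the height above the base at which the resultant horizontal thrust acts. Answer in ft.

10.6 ft

K_a = 0.2234.
Triangular part P₁ = ½K_aγH² = 12330 at H/3 = 9.867 ft; rectangular part P₂ = K_a q H = 2249 at H/2 = 14.80 ft.
ȳ = (P₁·9.867 + P₂·14.80)/(P₁+P₂) = 10.63 ft.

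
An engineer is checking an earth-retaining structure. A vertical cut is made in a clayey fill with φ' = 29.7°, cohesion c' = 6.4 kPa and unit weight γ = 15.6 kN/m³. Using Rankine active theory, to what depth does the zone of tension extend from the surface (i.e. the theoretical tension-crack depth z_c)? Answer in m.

K_a = tan²(45° − 29.7°/2) = 0.3374; √K_a = 0.5808.
The active pressure is zero where K_a γ z = 2c√K_a, so z_c = 2c/(γ√K_a) = 2×6.4/(15.6×0.5808) = 1.413 m.

1.41 m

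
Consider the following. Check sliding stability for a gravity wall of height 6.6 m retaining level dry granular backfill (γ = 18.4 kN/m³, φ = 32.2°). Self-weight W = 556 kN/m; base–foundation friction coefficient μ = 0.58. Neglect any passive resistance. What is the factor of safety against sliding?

K_a = tan²(45° − 32.2°/2) = 0.3047.
P_a = ½K_aγH² = 0.5×0.3047×18.4×6.6² = 122.1 kN/m, acting at H/3 = 2.200 m above the base.
FS_sliding = μW / P_a = 0.58×556 / 122.1 = 2.641.

2.64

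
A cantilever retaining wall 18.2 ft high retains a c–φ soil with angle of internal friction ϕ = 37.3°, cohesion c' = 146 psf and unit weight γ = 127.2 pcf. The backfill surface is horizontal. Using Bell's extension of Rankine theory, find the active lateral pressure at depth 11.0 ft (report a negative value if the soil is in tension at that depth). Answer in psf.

K_a = (1 − sin φ)/(1 + sin φ) = 0.2453.
σ_a = K_a γ z − 2c√K_a = 0.2453×127.2×11.0 − 2×146×0.4953 = 198.6 psf.

199 psf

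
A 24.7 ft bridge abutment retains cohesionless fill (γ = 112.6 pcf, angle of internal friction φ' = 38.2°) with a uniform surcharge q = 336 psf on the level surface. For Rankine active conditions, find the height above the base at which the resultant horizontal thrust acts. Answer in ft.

9.03 ft

K_a = 0.2358.
Triangular part P₁ = ½K_aγH² = 8099 at H/3 = 8.233 ft; rectangular part P₂ = K_a q H = 1957 at H/2 = 12.35 ft.
ȳ = (P₁·8.233 + P₂·12.35)/(P₁+P₂) = 9.034 ft.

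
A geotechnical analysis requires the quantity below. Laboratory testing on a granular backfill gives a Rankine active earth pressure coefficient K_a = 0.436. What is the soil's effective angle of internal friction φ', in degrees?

K_a = tan²(45° − φ/2) ⇒ 45° − φ/2 = arctan(√0.436) = 33.44°.
φ = 2(45° − 33.44°) = 23.13°.

23.1°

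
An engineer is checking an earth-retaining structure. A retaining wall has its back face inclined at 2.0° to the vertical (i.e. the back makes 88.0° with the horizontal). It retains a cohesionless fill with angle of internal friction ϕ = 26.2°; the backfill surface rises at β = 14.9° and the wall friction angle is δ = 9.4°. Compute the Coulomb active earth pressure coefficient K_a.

K_a = sin²(α+φ) / [sin²α · sin(α−δ) · (1 + √{sin(φ+δ)sin(φ−β) / (sin(α−δ)sin(α+β))})²].
With α = 88.0°, φ = 26.2°, δ = 9.4°, β = 14.9°: K_a = 0.4694.

0.469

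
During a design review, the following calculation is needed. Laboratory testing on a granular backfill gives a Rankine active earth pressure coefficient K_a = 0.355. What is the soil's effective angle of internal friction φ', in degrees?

K_a = tan²(45° − φ/2) ⇒ 45° − φ/2 = arctan(√0.355) = 30.79°.
φ = 2(45° − 30.79°) = 28.43°.

28.4°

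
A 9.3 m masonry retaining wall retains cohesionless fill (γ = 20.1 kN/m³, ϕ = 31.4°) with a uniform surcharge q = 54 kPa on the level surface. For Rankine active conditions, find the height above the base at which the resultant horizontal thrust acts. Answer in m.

K_a = 0.3149.
Triangular part P₁ = ½K_aγH² = 273.7 at H/3 = 3.100 m; rectangular part P₂ = K_a q H = 158.2 at H/2 = 4.650 m.
ȳ = (P₁·3.100 + P₂·4.650)/(P₁+P₂) = 3.668 m.

3.67 m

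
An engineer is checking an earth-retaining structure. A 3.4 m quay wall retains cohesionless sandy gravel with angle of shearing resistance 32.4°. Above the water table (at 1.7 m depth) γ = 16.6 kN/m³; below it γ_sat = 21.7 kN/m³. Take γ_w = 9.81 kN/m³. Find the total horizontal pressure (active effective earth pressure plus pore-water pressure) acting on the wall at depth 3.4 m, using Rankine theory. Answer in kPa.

K_a = (1 − sin φ)/(1 + sin φ) = 0.3022.
γ' = 21.7 − 9.81 = 11.89 kN/m³.
Effective vertical stress at 3.4 m: σ'_v = 16.6×1.7 + 11.89×1.70 = 48.43 kPa.
σ'_h = K_a σ'_v = 0.3022 × 48.43 = 14.64 kPa; u = γ_w × 1.70 = 16.68 kPa.
Total σ_h = 14.64 + 16.68 = 31.31 kPa.

31.3 kPa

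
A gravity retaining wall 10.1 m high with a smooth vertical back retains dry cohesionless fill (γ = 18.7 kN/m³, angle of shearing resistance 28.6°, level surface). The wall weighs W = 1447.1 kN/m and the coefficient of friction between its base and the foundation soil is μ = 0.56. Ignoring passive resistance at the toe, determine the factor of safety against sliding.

K_a = tan²(45° − 28.6°/2) = 0.3525.
P_a = ½K_aγH² = 0.5×0.3525×18.7×10.1² = 336.3 kN/m, acting at H/3 = 3.367 m above the base.
FS_sliding = μW / P_a = 0.56×1447.1 / 336.3 = 2.410.

2.41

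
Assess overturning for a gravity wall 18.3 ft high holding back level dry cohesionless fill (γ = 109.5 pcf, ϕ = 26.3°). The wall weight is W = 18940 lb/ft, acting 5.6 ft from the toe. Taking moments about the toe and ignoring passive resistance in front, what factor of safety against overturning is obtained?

K_a = tan²(45° − 26.3°/2) = 0.3859.
P_a = ½K_aγH² = 0.5×0.3859×109.5×18.3² = 7076 lb/ft, acting at H/3 = 6.100 ft above the base.
Overturning moment M_o = P_a × H/3 = 7076 × 6.100 = 43160.
Resisting moment M_r = W × 5.6 = 18940 × 5.6 = 106100.
FS_overturning = M_r/M_o = 106100/43160 = 2.457.

2.46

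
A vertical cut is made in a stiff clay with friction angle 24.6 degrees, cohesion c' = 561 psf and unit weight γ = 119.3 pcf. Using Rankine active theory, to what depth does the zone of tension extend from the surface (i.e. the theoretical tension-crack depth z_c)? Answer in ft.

K_a = tan²(45° − 24.6°/2) = 0.4121; √K_a = 0.6420.
The active pressure is zero where K_a γ z = 2c√K_a, so z_c = 2c/(γ√K_a) = 2×561/(119.3×0.6420) = 14.65 ft.

14.6 ft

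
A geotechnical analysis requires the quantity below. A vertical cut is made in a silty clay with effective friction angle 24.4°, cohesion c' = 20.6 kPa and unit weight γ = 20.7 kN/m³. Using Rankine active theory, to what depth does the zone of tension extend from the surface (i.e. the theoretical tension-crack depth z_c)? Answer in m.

3.09 m

K_a = tan²(45° − 24.4°/2) = 0.4153; √K_a = 0.6445.
The active pressure is zero where K_a γ z = 2c√K_a, so z_c = 2c/(γ√K_a) = 2×20.6/(20.7×0.6445) = 3.088 m.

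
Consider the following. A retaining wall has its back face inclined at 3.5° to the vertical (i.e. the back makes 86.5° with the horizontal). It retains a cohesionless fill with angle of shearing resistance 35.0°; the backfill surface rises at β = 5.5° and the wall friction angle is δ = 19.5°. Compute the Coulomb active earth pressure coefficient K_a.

0.288

K_a = sin²(α+φ) / [sin²α · sin(α−δ) · (1 + √{sin(φ+δ)sin(φ−β) / (sin(α−δ)sin(α+β))})²].
With α = 86.5°, φ = 35.0°, δ = 19.5°, β = 5.5°: K_a = 0.2876.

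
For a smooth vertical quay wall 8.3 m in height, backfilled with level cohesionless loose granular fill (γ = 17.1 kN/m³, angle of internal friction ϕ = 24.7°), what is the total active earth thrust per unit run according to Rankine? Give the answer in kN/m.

K_a = tan²(45° − φ/2) = 0.4106.
P_a = ½ K_a γ H² = 0.5 × 0.4106 × 17.1 × 8.3² = 241.8 kN/m.

242 kN/m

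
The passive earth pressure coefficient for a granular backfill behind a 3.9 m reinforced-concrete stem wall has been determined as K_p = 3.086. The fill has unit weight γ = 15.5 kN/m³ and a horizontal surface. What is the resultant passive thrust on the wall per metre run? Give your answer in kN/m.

P = ½ K_p γ H² = 0.5 × 3.086 × 15.5 × 3.9² = 363.8 kN/m.

364 kN/m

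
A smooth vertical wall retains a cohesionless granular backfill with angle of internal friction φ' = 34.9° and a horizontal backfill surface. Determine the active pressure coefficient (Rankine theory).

K_a = (1 − sin φ)/(1 + sin φ) = (1 − sin 34.9°)/(1 + sin 34.9°) = 0.2721.

0.272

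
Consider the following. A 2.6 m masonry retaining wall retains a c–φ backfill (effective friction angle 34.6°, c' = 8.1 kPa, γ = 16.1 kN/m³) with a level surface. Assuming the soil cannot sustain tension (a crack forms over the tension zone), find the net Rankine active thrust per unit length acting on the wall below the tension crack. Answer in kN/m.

1.04 kN/m

K_a = 0.2756; √K_a = 0.5250.
Tension-crack depth z_c = 2c/(γ√K_a) = 2×8.1/(16.1×0.5250) = 1.917 m.
σ_a at base = K_a γ H − 2c√K_a = 0.2756×16.1×2.6 − 2×8.1×0.5250 = 3.033 kPa.
P_a = ½ × 3.033 × (H − z_c) = 0.5×3.033×0.6835 = 1.036 kN/m.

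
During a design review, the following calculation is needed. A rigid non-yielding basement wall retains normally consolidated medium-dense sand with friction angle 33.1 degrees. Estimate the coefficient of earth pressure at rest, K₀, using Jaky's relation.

0.454

K₀ = 1 − sin φ' = 1 − sin 33.1° = 0.4539.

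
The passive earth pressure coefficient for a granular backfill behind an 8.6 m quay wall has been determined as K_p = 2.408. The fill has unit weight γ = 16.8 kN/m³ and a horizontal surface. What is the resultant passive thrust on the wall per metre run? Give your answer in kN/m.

1500 kN/m

P = ½ K_p γ H² = 0.5 × 2.408 × 16.8 × 8.6² = 1496 kN/m.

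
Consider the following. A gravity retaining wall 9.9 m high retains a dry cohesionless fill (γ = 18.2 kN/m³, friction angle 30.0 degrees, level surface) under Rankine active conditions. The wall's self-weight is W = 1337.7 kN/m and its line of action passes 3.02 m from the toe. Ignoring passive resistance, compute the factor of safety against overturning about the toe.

4.12

K_a = tan²(45° − 30.0°/2) = 0.3333.
P_a = ½K_aγH² = 0.5×0.3333×18.2×9.9² = 297.3 kN/m, acting at H/3 = 3.300 m above the base.
Overturning moment M_o = P_a × H/3 = 297.3 × 3.300 = 981.1.
Resisting moment M_r = W × 3.02 = 1337.7 × 3.02 = 4040.
FS_overturning = M_r/M_o = 4040/981.1 = 4.118.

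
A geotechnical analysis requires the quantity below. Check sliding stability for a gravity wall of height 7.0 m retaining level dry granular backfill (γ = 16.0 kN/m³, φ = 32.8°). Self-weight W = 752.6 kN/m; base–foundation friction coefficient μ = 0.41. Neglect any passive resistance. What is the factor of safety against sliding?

K_a = tan²(45° − 32.8°/2) = 0.2973.
P_a = ½K_aγH² = 0.5×0.2973×16.0×7.0² = 116.5 kN/m, acting at H/3 = 2.333 m above the base.
FS_sliding = μW / P_a = 0.41×752.6 / 116.5 = 2.648.

2.65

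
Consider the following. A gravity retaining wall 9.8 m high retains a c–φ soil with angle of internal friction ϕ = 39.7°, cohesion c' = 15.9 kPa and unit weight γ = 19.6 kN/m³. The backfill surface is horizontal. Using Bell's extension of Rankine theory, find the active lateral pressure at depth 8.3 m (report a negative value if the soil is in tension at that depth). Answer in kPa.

K_a = (1 − sin φ)/(1 + sin φ) = 0.2204.
σ_a = K_a γ z − 2c√K_a = 0.2204×19.6×8.3 − 2×15.9×0.4695 = 20.93 kPa.

20.9 kPa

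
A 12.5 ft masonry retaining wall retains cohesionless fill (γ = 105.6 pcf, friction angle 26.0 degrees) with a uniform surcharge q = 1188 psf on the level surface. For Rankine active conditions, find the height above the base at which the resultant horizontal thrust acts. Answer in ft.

K_a = 0.3905.
Triangular part P₁ = ½K_aγH² = 3221 at H/3 = 4.167 ft; rectangular part P₂ = K_a q H = 5798 at H/2 = 6.250 ft.
ȳ = (P₁·4.167 + P₂·6.250)/(P₁+P₂) = 5.506 ft.

5.51 ft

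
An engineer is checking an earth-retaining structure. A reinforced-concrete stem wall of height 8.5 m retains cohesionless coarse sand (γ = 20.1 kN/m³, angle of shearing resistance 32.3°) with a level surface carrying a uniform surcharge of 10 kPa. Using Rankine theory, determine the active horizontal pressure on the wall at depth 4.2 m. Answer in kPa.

K_a = (1 − sin φ)/(1 + sin φ) = 0.3035.
σ_v = γz + q = 20.1 × 4.2 + 10 = 94.42 kPa.
σ_h = K_a σ_v = 0.3035 × 94.42 = 28.65 kPa.

28.7 kPa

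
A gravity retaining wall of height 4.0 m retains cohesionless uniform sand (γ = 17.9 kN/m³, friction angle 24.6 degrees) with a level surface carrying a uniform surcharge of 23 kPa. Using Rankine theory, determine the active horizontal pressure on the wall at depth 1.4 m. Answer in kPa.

K_a = (1 − sin φ)/(1 + sin φ) = 0.4121.
σ_v = γz + q = 17.9 × 1.4 + 23 = 48.06 kPa.
σ_h = K_a σ_v = 0.4121 × 48.06 = 19.81 kPa.

19.8 kPa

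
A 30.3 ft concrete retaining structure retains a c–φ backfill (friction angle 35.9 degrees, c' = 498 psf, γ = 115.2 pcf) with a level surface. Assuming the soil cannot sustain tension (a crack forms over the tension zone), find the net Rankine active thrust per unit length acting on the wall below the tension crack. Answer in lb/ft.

2680 lb/ft

K_a = 0.2607; √K_a = 0.5106.
Tension-crack depth z_c = 2c/(γ√K_a) = 2×498/(115.2×0.5106) = 16.93 ft.
σ_a at base = K_a γ H − 2c√K_a = 0.2607×115.2×30.3 − 2×498×0.5106 = 401.5 psf.
P_a = ½ × 401.5 × (H − z_c) = 0.5×401.5×13.37 = 2684 lb/ft.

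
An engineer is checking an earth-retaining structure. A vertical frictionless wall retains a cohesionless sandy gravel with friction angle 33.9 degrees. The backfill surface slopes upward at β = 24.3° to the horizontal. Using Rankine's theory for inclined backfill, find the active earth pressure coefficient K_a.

0.379

K_a = cos β · (cos β − √(cos²β − cos²φ)) / (cos β + √(cos²β − cos²φ)).
cos β = 0.9114, cos φ = 0.8300, √(cos²β − cos²φ) = 0.3765.
K_a = 0.9114 × (0.9114 − 0.3765)/(0.9114 + 0.3765) = 0.3786.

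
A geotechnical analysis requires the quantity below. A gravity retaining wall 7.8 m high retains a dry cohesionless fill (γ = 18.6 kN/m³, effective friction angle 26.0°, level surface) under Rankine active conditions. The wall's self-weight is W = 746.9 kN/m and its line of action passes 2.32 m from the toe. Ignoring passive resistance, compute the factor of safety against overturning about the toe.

3.02

K_a = tan²(45° − 26.0°/2) = 0.3905.
P_a = ½K_aγH² = 0.5×0.3905×18.6×7.8² = 220.9 kN/m, acting at H/3 = 2.600 m above the base.
Overturning moment M_o = P_a × H/3 = 220.9 × 2.600 = 574.4.
Resisting moment M_r = W × 2.32 = 746.9 × 2.32 = 1733.
FS_overturning = M_r/M_o = 1733/574.4 = 3.017.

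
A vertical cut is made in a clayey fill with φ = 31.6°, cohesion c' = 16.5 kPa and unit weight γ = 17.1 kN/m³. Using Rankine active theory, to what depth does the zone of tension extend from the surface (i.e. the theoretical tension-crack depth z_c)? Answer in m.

3.45 m

K_a = tan²(45° − 31.6°/2) = 0.3123; √K_a = 0.5589.
The active pressure is zero where K_a γ z = 2c√K_a, so z_c = 2c/(γ√K_a) = 2×16.5/(17.1×0.5589) = 3.453 m.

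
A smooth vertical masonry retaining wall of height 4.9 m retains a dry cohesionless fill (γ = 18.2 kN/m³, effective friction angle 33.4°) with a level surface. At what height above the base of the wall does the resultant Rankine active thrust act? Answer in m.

K_a = 0.2899.
The pressure distribution is triangular, so the resultant acts at H/3 above the base = 4.9/3 = 1.633 m.

1.63 m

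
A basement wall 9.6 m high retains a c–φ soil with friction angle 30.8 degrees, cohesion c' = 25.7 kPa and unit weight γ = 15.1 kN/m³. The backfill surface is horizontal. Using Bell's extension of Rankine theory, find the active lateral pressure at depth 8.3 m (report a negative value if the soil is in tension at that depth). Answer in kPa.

K_a = (1 − sin φ)/(1 + sin φ) = 0.3227.
σ_a = K_a γ z − 2c√K_a = 0.3227×15.1×8.3 − 2×25.7×0.5681 = 11.25 kPa.

11.2 kPa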